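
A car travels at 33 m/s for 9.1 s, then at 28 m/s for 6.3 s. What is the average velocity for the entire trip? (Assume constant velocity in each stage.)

d₁ = v₁t₁ = 33 × 9.1 = 300.3 m
d₂ = v₂t₂ = 28 × 6.3 = 176.4 m
d_total = 476.7 m, t_total = 15.4 s
v_avg = d_total/t_total = 476.7/15.4 = 30.95 m/s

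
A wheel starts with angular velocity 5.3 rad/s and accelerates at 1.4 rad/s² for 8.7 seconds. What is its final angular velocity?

ω = ω₀ + αt = 5.3 + 1.4 × 8.7 = 17.48 rad/s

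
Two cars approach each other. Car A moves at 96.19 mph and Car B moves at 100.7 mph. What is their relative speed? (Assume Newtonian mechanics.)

v_rel = v_A + v_B = 96.19 + 100.7 = 196.89 mph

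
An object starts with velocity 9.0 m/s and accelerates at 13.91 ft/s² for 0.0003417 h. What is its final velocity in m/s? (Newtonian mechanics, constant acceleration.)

a = 13.91 ft/s² × 0.3048 = 4.23977 m/s²
t = 0.0003417 h × 3600.0 = 1.23012 s
v = v₀ + a × t = 9.0 + 4.23977 × 1.23012 = 14.22 m/s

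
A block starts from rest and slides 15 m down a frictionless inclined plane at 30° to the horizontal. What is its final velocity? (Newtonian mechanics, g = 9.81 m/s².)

a = g sin(θ) = 9.81 × sin(30°) = 4.905 m/s²
v = √(2ad) = √(2 × 4.905 × 15) = 12.13 m/s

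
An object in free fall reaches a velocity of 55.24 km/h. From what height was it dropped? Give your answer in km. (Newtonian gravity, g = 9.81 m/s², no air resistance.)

v = 55.24 km/h × 0.2777777777777778 = 15.3444 m/s
h = v² / (2g) = 15.3444² / (2 × 9.81) = 12.0005 m
h = 12.0005 m / 1000.0 = 0.012 km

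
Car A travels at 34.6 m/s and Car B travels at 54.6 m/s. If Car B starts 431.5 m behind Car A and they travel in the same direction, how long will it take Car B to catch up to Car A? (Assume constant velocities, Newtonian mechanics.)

Relative speed: v_rel = 54.6 - 34.6 = 20.0 m/s
Time to catch: t = d₀/v_rel = 431.5/20.0 = 21.57 s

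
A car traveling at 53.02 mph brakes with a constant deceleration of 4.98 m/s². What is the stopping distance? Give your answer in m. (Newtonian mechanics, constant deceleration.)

v₀ = 53.02 mph × 0.44704 = 23.7021 m/s
d = v₀² / (2a) = 23.7021² / (2 × 4.98) = 561.79 / 9.96 = 56.4 m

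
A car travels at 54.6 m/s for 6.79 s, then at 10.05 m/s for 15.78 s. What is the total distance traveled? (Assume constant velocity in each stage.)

d₁ = v₁t₁ = 54.6 × 6.79 = 370.734 m
d₂ = v₂t₂ = 10.05 × 15.78 = 158.589 m
d_total = 370.734 + 158.589 = 529.32 m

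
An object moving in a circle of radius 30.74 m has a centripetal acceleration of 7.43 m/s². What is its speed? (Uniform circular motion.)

v = √(a_c × r) = √(7.43 × 30.74) = 15.11 m/s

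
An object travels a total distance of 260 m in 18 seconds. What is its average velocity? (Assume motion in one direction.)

v_avg = Δd / Δt = 260 / 18 = 14.44 m/s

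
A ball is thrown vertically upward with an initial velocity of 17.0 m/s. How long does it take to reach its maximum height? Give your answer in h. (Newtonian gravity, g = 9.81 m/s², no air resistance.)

t_up = v₀ / g = 17.0 / 9.81 = 1.73293 s
t_up = 1.73293 s / 3600.0 = 0.0004814 h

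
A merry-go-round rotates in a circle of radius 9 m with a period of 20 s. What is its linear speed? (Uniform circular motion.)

v = 2πr/T = 2π×9/20 = 2.83 m/s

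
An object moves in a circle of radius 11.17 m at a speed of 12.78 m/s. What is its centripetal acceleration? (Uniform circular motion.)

a_c = v²/r = 12.78²/11.17 = 163.3284/11.17 = 14.62 m/s²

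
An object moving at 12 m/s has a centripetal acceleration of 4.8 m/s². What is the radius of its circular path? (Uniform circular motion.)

r = v²/a_c = 12²/4.8 = 30.0 m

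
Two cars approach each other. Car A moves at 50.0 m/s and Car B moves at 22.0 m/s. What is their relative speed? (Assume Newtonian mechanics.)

v_rel = v_A + v_B = 50.0 + 22.0 = 72.0 m/s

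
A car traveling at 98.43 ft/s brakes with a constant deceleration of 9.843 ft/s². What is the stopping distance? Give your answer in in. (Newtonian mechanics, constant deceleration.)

v₀ = 98.43 ft/s × 0.3048 = 30.0015 m/s
a = 9.843 ft/s² × 0.3048 = 3.00015 m/s²
d = v₀² / (2a) = 30.0015² / (2 × 3.00015) = 900.09 / 6.0003 = 150.007 m
d = 150.007 m / 0.0254 = 5906 in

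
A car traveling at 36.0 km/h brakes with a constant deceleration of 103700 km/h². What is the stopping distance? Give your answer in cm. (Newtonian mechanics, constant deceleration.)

v₀ = 36.0 km/h × 0.2777777777777778 = 10.0 m/s
a = 103700 km/h² × 7.716049382716049e-05 = 8.00154 m/s²
d = v₀² / (2a) = 10.0² / (2 × 8.00154) = 100.0 / 16.0031 = 6.24879 m
d = 6.24879 m / 0.01 = 624.9 cm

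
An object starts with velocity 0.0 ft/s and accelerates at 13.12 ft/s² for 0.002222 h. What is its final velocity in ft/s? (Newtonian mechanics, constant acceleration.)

v₀ = 0.0 ft/s × 0.3048 = 0.0 m/s
a = 13.12 ft/s² × 0.3048 = 3.99898 m/s²
t = 0.002222 h × 3600.0 = 7.9992 s
v = v₀ + a × t = 0.0 + 3.99898 × 7.9992 = 31.9886 m/s
v = 31.9886 m/s / 0.3048 = 104.9 ft/s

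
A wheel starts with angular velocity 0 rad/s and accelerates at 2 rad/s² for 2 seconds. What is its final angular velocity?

ω = ω₀ + αt = 0 + 2 × 2 = 4 rad/s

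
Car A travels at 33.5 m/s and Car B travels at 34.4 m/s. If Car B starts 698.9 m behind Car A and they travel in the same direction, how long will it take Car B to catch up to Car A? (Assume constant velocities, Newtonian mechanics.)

Relative speed: v_rel = 34.4 - 33.5 = 0.9 m/s
Time to catch: t = d₀/v_rel = 698.9/0.9 = 776.56 s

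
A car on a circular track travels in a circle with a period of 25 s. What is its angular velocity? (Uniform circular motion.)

ω = 2π/T = 2π/25 = 0.2513 rad/s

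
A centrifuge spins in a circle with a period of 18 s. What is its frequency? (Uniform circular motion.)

f = 1/T = 1/18 = 0.0556 Hz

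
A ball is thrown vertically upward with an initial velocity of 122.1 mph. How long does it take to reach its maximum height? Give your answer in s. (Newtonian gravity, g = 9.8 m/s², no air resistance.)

v₀ = 122.1 mph × 0.44704 = 54.5836 m/s
t_up = v₀ / g = 54.5836 / 9.8 = 5.57 s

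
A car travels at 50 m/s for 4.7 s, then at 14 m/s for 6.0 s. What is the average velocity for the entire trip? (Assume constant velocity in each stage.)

d₁ = v₁t₁ = 50 × 4.7 = 235.0 m
d₂ = v₂t₂ = 14 × 6.0 = 84.0 m
d_total = 319.0 m, t_total = 10.7 s
v_avg = d_total/t_total = 319.0/10.7 = 29.81 m/s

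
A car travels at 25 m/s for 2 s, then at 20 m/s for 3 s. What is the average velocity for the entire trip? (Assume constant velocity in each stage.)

d₁ = v₁t₁ = 25 × 2 = 50 m
d₂ = v₂t₂ = 20 × 3 = 60 m
d_total = 110 m, t_total = 5 s
v_avg = d_total/t_total = 110/5 = 22.0 m/s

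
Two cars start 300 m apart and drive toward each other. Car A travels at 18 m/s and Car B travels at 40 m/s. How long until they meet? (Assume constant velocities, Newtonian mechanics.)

Combined speed: v_combined = 18 + 40 = 58 m/s
Time to meet: t = d/v_combined = 300/58 = 5.17 s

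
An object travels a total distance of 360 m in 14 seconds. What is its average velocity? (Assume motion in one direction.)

v_avg = Δd / Δt = 360 / 14 = 25.71 m/s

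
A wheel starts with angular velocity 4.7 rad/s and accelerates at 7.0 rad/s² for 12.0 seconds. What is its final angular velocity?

ω = ω₀ + αt = 4.7 + 7.0 × 12.0 = 88.7 rad/s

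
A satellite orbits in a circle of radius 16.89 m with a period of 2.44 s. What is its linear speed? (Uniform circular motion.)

v = 2πr/T = 2π×16.89/2.44 = 43.49 m/s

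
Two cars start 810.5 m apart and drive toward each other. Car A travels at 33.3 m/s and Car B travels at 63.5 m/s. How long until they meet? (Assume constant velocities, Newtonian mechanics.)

Combined speed: v_combined = 33.3 + 63.5 = 96.8 m/s
Time to meet: t = d/v_combined = 810.5/96.8 = 8.37 s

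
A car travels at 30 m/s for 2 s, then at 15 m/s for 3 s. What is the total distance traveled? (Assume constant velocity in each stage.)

d₁ = v₁t₁ = 30 × 2 = 60 m
d₂ = v₂t₂ = 15 × 3 = 45 m
d_total = 60 + 45 = 105 m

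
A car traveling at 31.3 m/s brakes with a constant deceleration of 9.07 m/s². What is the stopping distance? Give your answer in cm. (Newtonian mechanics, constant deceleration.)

d = v₀² / (2a) = 31.3² / (2 × 9.07) = 979.69 / 18.14 = 54.0072 m
d = 54.0072 m / 0.01 = 5401 cm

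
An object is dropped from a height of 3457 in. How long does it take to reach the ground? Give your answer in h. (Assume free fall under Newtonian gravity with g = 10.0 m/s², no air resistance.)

h = 3457 in × 0.0254 = 87.8078 m
t = √(2h/g) = √(2 × 87.8078 / 10.0) = 4.19065 s
t = 4.19065 s / 3600.0 = 0.001164 h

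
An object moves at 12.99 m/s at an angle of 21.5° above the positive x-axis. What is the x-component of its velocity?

vₓ = v cos(θ) = 12.99 × cos(21.5°) = 12.09 m/s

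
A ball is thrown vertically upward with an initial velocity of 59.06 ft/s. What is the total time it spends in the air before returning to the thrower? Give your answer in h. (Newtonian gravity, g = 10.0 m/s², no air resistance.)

v₀ = 59.06 ft/s × 0.3048 = 18.0015 m/s
t_total = 2 × v₀ / g = 2 × 18.0015 / 10.0 = 3.6003 s
t_total = 3.6003 s / 3600.0 = 0.001 h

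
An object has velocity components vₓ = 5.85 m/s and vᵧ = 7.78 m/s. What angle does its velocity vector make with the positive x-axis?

θ = arctan(vᵧ/vₓ) = arctan(7.78/5.85) = 53.06°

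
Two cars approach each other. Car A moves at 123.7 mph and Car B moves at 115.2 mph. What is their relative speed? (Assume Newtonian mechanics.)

v_rel = v_A + v_B = 123.7 + 115.2 = 238.9 mph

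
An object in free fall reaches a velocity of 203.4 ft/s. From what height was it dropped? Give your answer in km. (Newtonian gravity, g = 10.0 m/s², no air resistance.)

v = 203.4 ft/s × 0.3048 = 61.9963 m/s
h = v² / (2g) = 61.9963² / (2 × 10.0) = 192.177 m
h = 192.177 m / 1000.0 = 0.1922 km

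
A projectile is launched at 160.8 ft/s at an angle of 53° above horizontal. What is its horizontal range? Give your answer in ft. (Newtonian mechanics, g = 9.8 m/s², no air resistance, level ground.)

v₀ = 160.8 ft/s × 0.3048 = 49.0118 m/s
R = v₀² × sin(2θ) / g = 49.0118² × sin(2 × 53°) / 9.8 = 2402.16 × 0.961262 / 9.8 = 235.623 m
R = 235.623 m / 0.3048 = 773.0 ft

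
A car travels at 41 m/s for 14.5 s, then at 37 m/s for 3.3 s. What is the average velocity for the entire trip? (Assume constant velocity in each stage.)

d₁ = v₁t₁ = 41 × 14.5 = 594.5 m
d₂ = v₂t₂ = 37 × 3.3 = 122.1 m
d_total = 716.6 m, t_total = 17.8 s
v_avg = d_total/t_total = 716.6/17.8 = 40.26 m/s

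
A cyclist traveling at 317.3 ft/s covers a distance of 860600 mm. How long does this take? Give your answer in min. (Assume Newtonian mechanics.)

d = 860600 mm × 0.001 = 860.6 m
v = 317.3 ft/s × 0.3048 = 96.713 m/s
t = d / v = 860.6 / 96.713 = 8.89849 s
t = 8.89849 s / 60.0 = 0.1483 min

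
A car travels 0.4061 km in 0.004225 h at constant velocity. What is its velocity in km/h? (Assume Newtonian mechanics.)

d = 0.4061 km × 1000.0 = 406.1 m
t = 0.004225 h × 3600.0 = 15.21 s
v = d / t = 406.1 / 15.21 = 26.6995 m/s
v = 26.6995 m/s / 0.2777777777777778 = 96.12 km/h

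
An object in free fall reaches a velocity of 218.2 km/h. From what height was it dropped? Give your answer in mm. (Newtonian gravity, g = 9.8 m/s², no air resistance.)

v = 218.2 km/h × 0.2777777777777778 = 60.6111 m/s
h = v² / (2g) = 60.6111² / (2 × 9.8) = 187.434 m
h = 187.434 m / 0.001 = 187400 mm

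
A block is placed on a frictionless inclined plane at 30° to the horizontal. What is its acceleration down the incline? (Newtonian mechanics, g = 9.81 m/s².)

a = g sin(θ) = 9.81 × sin(30°) = 9.81 × 0.5 = 4.91 m/s²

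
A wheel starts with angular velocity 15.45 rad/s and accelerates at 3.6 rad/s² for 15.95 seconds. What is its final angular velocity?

ω = ω₀ + αt = 15.45 + 3.6 × 15.95 = 72.87 rad/s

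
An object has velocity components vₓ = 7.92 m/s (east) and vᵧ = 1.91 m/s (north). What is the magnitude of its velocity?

|v| = √(vₓ² + vᵧ²) = √(7.92² + 1.91²) = √(66.3745) = 8.15 m/s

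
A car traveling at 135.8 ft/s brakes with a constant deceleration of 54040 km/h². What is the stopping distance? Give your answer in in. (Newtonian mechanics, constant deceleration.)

v₀ = 135.8 ft/s × 0.3048 = 41.3918 m/s
a = 54040 km/h² × 7.716049382716049e-05 = 4.16975 m/s²
d = v₀² / (2a) = 41.3918² / (2 × 4.16975) = 1713.28 / 8.3395 = 205.442 m
d = 205.442 m / 0.0254 = 8088 in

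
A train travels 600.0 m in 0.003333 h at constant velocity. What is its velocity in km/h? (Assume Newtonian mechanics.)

t = 0.003333 h × 3600.0 = 11.9988 s
v = d / t = 600.0 / 11.9988 = 50.005 m/s
v = 50.005 m/s / 0.2777777777777778 = 180.0 km/h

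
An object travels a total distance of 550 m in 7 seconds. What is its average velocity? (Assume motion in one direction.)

v_avg = Δd / Δt = 550 / 7 = 78.57 m/s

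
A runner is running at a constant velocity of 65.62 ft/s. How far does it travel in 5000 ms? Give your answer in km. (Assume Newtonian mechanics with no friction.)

v = 65.62 ft/s × 0.3048 = 20.001 m/s
t = 5000 ms × 0.001 = 5.0 s
d = v × t = 20.001 × 5.0 = 100.005 m
d = 100.005 m / 1000.0 = 0.1 km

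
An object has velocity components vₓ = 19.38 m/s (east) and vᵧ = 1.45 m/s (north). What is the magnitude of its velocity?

|v| = √(vₓ² + vᵧ²) = √(19.38² + 1.45²) = √(377.6869) = 19.43 m/s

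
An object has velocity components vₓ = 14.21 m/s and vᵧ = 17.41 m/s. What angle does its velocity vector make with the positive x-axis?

θ = arctan(vᵧ/vₓ) = arctan(17.41/14.21) = 50.78°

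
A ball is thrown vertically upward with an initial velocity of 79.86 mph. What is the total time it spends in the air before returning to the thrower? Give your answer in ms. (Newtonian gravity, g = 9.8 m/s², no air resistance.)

v₀ = 79.86 mph × 0.44704 = 35.7006 m/s
t_total = 2 × v₀ / g = 2 × 35.7006 / 9.8 = 7.28584 s
t_total = 7.28584 s / 0.001 = 7286 ms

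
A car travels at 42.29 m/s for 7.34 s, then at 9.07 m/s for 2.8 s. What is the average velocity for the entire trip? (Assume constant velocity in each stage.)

d₁ = v₁t₁ = 42.29 × 7.34 = 310.4086 m
d₂ = v₂t₂ = 9.07 × 2.8 = 25.396 m
d_total = 335.8046 m, t_total = 10.14 s
v_avg = d_total/t_total = 335.8046/10.14 = 33.12 m/s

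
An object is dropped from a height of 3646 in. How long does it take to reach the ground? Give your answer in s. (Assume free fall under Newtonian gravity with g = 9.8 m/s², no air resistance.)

h = 3646 in × 0.0254 = 92.6084 m
t = √(2h/g) = √(2 × 92.6084 / 9.8) = 4.347 s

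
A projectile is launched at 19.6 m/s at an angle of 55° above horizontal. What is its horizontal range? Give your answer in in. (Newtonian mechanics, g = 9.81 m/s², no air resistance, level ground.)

R = v₀² × sin(2θ) / g = 19.6² × sin(2 × 55°) / 9.81 = 384.16 × 0.939693 / 9.81 = 36.7984 m
R = 36.7984 m / 0.0254 = 1449 in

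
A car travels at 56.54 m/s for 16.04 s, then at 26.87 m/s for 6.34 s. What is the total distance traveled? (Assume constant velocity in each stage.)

d₁ = v₁t₁ = 56.54 × 16.04 = 906.9016 m
d₂ = v₂t₂ = 26.87 × 6.34 = 170.3558 m
d_total = 906.9016 + 170.3558 = 1077.26 m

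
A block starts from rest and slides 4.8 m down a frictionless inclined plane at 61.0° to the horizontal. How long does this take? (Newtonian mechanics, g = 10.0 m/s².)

a = g sin(θ) = 10.0 × sin(61.0°) = 8.7462 m/s²
t = √(2d/a) = √(2 × 4.8 / 8.7462) = 1.05 s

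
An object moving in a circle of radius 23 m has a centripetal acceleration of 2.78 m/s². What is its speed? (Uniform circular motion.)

v = √(a_c × r) = √(2.78 × 23) = 8.0 m/s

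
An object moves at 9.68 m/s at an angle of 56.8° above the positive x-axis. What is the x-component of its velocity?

vₓ = v cos(θ) = 9.68 × cos(56.8°) = 5.3 m/s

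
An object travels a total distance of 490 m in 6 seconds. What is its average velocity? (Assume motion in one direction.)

v_avg = Δd / Δt = 490 / 6 = 81.67 m/s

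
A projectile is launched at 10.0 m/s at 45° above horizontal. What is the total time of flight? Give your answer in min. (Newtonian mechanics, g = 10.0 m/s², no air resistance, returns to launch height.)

T = 2 × v₀ × sin(θ) / g = 2 × 10.0 × sin(45°) / 10.0 = 2 × 10.0 × 0.707107 / 10.0 = 1.41421 s
T = 1.41421 s / 60.0 = 0.02357 min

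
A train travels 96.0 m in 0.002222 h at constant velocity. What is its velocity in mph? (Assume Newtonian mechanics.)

t = 0.002222 h × 3600.0 = 7.9992 s
v = d / t = 96.0 / 7.9992 = 12.0012 m/s
v = 12.0012 m/s / 0.44704 = 26.85 mph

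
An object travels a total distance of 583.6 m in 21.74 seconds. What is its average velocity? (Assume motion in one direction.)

v_avg = Δd / Δt = 583.6 / 21.74 = 26.84 m/s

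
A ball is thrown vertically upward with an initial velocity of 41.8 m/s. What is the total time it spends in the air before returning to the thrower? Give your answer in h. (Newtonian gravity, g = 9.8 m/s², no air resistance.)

t_total = 2 × v₀ / g = 2 × 41.8 / 9.8 = 8.53061 s
t_total = 8.53061 s / 3600.0 = 0.00237 h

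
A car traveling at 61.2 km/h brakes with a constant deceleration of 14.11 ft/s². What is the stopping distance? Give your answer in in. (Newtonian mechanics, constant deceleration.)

v₀ = 61.2 km/h × 0.2777777777777778 = 17.0 m/s
a = 14.11 ft/s² × 0.3048 = 4.30073 m/s²
d = v₀² / (2a) = 17.0² / (2 × 4.30073) = 289.0 / 8.60146 = 33.5989 m
d = 33.5989 m / 0.0254 = 1323 in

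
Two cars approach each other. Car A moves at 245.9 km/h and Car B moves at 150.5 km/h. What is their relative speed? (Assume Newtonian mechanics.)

v_rel = v_A + v_B = 245.9 + 150.5 = 396.4 km/h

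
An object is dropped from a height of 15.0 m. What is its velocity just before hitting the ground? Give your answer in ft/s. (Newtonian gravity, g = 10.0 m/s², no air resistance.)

v = √(2gh) = √(2 × 10.0 × 15.0) = 17.3205 m/s
v = 17.3205 m/s / 0.3048 = 56.83 ft/s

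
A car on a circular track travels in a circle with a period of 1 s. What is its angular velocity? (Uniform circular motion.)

ω = 2π/T = 2π/1 = 6.2832 rad/s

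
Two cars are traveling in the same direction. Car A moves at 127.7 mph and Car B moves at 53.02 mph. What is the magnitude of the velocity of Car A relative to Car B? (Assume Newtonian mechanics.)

v_rel = |v_A - v_B| = |127.7 - 53.02| = 74.68 mph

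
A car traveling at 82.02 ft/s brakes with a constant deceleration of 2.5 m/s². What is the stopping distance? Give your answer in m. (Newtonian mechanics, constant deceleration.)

v₀ = 82.02 ft/s × 0.3048 = 24.9997 m/s
d = v₀² / (2a) = 24.9997² / (2 × 2.5) = 624.985 / 5.0 = 125.0 m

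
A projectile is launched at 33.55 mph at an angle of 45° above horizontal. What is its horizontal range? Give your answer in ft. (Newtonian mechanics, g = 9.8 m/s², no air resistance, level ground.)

v₀ = 33.55 mph × 0.44704 = 14.9982 m/s
R = v₀² × sin(2θ) / g = 14.9982² × sin(2 × 45°) / 9.8 = 224.946 × 1.0 / 9.8 = 22.9537 m
R = 22.9537 m / 0.3048 = 75.31 ft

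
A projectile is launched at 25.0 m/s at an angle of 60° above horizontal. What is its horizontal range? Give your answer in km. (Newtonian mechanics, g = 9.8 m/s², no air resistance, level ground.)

R = v₀² × sin(2θ) / g = 25.0² × sin(2 × 60°) / 9.8 = 625.0 × 0.866025 / 9.8 = 55.2312 m
R = 55.2312 m / 1000.0 = 0.05523 km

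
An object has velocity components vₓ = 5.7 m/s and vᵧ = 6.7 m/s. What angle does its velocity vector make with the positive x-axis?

θ = arctan(vᵧ/vₓ) = arctan(6.7/5.7) = 49.61°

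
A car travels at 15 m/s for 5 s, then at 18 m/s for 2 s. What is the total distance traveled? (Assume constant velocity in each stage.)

d₁ = v₁t₁ = 15 × 5 = 75 m
d₂ = v₂t₂ = 18 × 2 = 36 m
d_total = 75 + 36 = 111 m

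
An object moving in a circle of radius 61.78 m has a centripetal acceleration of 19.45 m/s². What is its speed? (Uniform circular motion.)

v = √(a_c × r) = √(19.45 × 61.78) = 34.66 m/s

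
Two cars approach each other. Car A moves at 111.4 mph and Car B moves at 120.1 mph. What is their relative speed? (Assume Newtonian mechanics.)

v_rel = v_A + v_B = 111.4 + 120.1 = 231.5 mph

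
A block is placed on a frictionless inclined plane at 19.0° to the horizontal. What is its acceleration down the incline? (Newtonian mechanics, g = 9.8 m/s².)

a = g sin(θ) = 9.8 × sin(19.0°) = 9.8 × 0.3256 = 3.19 m/s²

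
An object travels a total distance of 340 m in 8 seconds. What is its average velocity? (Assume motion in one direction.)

v_avg = Δd / Δt = 340 / 8 = 42.5 m/s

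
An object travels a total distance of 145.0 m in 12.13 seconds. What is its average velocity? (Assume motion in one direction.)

v_avg = Δd / Δt = 145.0 / 12.13 = 11.95 m/s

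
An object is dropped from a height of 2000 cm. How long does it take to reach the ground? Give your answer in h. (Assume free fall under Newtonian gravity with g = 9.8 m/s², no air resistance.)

h = 2000 cm × 0.01 = 20.0 m
t = √(2h/g) = √(2 × 20.0 / 9.8) = 2.02031 s
t = 2.02031 s / 3600.0 = 0.0005612 h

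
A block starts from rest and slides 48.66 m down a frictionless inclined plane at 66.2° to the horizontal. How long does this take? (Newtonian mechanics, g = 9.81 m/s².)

a = g sin(θ) = 9.81 × sin(66.2°) = 8.9758 m/s²
t = √(2d/a) = √(2 × 48.66 / 8.9758) = 3.29 s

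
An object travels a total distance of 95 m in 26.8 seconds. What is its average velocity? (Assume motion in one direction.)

v_avg = Δd / Δt = 95 / 26.8 = 3.54 m/s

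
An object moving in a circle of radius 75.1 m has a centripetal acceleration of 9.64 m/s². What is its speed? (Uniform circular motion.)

v = √(a_c × r) = √(9.64 × 75.1) = 26.91 m/s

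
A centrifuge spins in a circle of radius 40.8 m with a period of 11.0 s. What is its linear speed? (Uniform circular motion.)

v = 2πr/T = 2π×40.8/11.0 = 23.3 m/s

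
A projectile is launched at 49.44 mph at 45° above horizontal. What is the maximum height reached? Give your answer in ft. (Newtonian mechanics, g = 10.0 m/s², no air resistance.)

v₀ = 49.44 mph × 0.44704 = 22.1017 m/s
H = v₀² × sin²(θ) / (2g) = 22.1017² × sin(45°)² / (2 × 10.0) = 488.485 × 0.5 / 20.0 = 12.2121 m
H = 12.2121 m / 0.3048 = 40.07 ft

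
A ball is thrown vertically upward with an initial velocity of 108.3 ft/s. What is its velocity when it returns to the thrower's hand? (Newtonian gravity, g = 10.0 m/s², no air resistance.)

By conservation of energy (no air resistance), the ball returns to the throw height with the same speed as launch, but directed downward.
|v_ground| = v₀ = 108.3 ft/s
v_ground = 108.3 ft/s (downward)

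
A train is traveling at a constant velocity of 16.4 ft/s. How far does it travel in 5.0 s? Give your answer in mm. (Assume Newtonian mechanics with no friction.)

v = 16.4 ft/s × 0.3048 = 4.99872 m/s
d = v × t = 4.99872 × 5.0 = 24.9936 m
d = 24.9936 m / 0.001 = 24990 mm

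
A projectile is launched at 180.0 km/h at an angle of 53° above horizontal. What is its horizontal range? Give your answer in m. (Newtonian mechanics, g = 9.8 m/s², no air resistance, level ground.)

v₀ = 180.0 km/h × 0.2777777777777778 = 50.0 m/s
R = v₀² × sin(2θ) / g = 50.0² × sin(2 × 53°) / 9.8 = 2500.0 × 0.961262 / 9.8 = 245.2 m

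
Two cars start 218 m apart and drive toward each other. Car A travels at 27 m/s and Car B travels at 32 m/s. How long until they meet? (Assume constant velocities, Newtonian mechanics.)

Combined speed: v_combined = 27 + 32 = 59 m/s
Time to meet: t = d/v_combined = 218/59 = 3.69 s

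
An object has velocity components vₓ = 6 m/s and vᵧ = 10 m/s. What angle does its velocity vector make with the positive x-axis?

θ = arctan(vᵧ/vₓ) = arctan(10/6) = 59.04°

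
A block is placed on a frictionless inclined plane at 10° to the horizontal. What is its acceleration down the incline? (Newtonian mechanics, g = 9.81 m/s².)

a = g sin(θ) = 9.81 × sin(10°) = 9.81 × 0.1736 = 1.7 m/s²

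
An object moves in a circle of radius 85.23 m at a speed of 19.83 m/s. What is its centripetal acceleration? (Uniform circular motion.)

a_c = v²/r = 19.83²/85.23 = 393.2289/85.23 = 4.61 m/s²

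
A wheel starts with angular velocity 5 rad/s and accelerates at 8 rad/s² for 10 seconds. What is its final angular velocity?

ω = ω₀ + αt = 5 + 8 × 10 = 85 rad/s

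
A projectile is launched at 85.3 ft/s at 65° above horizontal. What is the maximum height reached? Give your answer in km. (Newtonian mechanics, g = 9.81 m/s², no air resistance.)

v₀ = 85.3 ft/s × 0.3048 = 25.9994 m/s
H = v₀² × sin²(θ) / (2g) = 25.9994² × sin(65°)² / (2 × 9.81) = 675.969 × 0.821394 / 19.62 = 28.2995 m
H = 28.2995 m / 1000.0 = 0.0283 km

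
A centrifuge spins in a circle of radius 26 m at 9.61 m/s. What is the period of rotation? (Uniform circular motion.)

T = 2πr/v = 2π×26/9.61 = 17.0 s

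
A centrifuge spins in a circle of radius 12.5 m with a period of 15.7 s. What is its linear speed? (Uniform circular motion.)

v = 2πr/T = 2π×12.5/15.7 = 5.0 m/s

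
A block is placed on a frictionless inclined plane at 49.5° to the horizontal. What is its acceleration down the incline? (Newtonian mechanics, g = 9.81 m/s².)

a = g sin(θ) = 9.81 × sin(49.5°) = 9.81 × 0.7604 = 7.46 m/s²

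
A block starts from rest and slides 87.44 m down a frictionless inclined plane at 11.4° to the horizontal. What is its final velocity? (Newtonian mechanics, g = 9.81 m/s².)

a = g sin(θ) = 9.81 × sin(11.4°) = 1.939 m/s²
v = √(2ad) = √(2 × 1.939 × 87.44) = 18.41 m/s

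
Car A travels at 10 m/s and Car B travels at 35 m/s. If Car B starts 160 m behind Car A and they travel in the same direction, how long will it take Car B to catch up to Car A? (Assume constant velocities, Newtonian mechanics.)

Relative speed: v_rel = 35 - 10 = 25 m/s
Time to catch: t = d₀/v_rel = 160/25 = 6.4 s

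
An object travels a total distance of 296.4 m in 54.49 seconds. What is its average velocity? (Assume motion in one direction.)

v_avg = Δd / Δt = 296.4 / 54.49 = 5.44 m/s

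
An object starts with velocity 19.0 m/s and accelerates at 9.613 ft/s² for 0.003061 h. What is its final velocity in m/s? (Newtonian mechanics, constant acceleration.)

a = 9.613 ft/s² × 0.3048 = 2.93004 m/s²
t = 0.003061 h × 3600.0 = 11.0196 s
v = v₀ + a × t = 19.0 + 2.93004 × 11.0196 = 51.29 m/s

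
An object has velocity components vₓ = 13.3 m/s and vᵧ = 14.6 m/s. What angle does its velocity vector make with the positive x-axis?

θ = arctan(vᵧ/vₓ) = arctan(14.6/13.3) = 47.67°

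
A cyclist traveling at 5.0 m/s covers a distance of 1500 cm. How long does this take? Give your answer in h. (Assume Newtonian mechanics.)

d = 1500 cm × 0.01 = 15.0 m
t = d / v = 15.0 / 5.0 = 3.0 s
t = 3.0 s / 3600.0 = 0.0008333 h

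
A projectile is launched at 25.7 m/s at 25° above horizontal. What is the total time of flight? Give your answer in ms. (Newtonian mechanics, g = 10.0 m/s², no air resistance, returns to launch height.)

T = 2 × v₀ × sin(θ) / g = 2 × 25.7 × sin(25°) / 10.0 = 2 × 25.7 × 0.422618 / 10.0 = 2.17226 s
T = 2.17226 s / 0.001 = 2172 ms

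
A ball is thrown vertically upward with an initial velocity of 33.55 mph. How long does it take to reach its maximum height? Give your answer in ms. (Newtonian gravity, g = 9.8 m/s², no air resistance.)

v₀ = 33.55 mph × 0.44704 = 14.9982 m/s
t_up = v₀ / g = 14.9982 / 9.8 = 1.53043 s
t_up = 1.53043 s / 0.001 = 1530 ms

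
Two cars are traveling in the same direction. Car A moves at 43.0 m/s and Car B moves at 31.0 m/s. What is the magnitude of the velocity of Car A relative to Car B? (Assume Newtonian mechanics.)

v_rel = |v_A - v_B| = |43.0 - 31.0| = 12.0 m/s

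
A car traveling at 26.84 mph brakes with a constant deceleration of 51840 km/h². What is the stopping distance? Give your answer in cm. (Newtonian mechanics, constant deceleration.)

v₀ = 26.84 mph × 0.44704 = 11.9986 m/s
a = 51840 km/h² × 7.716049382716049e-05 = 4.0 m/s²
d = v₀² / (2a) = 11.9986² / (2 × 4.0) = 143.966 / 8.0 = 17.9958 m
d = 17.9958 m / 0.01 = 1800 cm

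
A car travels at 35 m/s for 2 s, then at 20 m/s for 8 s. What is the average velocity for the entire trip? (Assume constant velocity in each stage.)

d₁ = v₁t₁ = 35 × 2 = 70 m
d₂ = v₂t₂ = 20 × 8 = 160 m
d_total = 230 m, t_total = 10 s
v_avg = d_total/t_total = 230/10 = 23.0 m/s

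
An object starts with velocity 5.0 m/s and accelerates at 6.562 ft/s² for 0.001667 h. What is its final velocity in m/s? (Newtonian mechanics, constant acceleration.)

a = 6.562 ft/s² × 0.3048 = 2.0001 m/s²
t = 0.001667 h × 3600.0 = 6.0012 s
v = v₀ + a × t = 5.0 + 2.0001 × 6.0012 = 17.0 m/s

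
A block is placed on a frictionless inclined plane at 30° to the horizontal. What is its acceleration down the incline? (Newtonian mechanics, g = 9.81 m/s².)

a = g sin(θ) = 9.81 × sin(30°) = 9.81 × 0.5 = 4.91 m/s²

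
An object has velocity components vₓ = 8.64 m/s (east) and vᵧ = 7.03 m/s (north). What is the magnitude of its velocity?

|v| = √(vₓ² + vᵧ²) = √(8.64² + 7.03²) = √(124.0705) = 11.14 m/s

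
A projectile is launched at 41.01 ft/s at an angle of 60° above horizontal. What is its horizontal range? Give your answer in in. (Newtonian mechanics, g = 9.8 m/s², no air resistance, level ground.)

v₀ = 41.01 ft/s × 0.3048 = 12.4998 m/s
R = v₀² × sin(2θ) / g = 12.4998² × sin(2 × 60°) / 9.8 = 156.245 × 0.866025 / 9.8 = 13.8074 m
R = 13.8074 m / 0.0254 = 543.6 in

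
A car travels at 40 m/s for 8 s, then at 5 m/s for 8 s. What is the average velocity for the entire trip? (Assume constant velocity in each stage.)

d₁ = v₁t₁ = 40 × 8 = 320 m
d₂ = v₂t₂ = 5 × 8 = 40 m
d_total = 360 m, t_total = 16 s
v_avg = d_total/t_total = 360/16 = 22.5 m/s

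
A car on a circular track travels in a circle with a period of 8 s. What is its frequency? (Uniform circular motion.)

f = 1/T = 1/8 = 0.125 Hz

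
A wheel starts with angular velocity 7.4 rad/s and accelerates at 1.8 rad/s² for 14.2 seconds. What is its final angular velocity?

ω = ω₀ + αt = 7.4 + 1.8 × 14.2 = 32.96 rad/s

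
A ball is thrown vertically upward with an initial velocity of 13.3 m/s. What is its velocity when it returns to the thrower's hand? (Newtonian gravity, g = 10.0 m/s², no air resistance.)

By conservation of energy (no air resistance), the ball returns to the throw height with the same speed as launch, but directed downward.
|v_ground| = v₀ = 13.3 m/s
v_ground = 13.3 m/s (downward)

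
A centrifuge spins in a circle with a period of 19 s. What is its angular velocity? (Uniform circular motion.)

ω = 2π/T = 2π/19 = 0.3307 rad/s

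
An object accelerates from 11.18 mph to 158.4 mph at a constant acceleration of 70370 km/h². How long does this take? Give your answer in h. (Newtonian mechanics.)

v₀ = 11.18 mph × 0.44704 = 4.99791 m/s
v = 158.4 mph × 0.44704 = 70.8111 m/s
a = 70370 km/h² × 7.716049382716049e-05 = 5.42978 m/s²
t = (v - v₀) / a = (70.8111 - 4.99791) / 5.42978 = 12.1208 s
t = 12.1208 s / 3600.0 = 0.003367 h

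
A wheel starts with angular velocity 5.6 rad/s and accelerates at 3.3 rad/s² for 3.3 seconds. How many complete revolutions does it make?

θ = ω₀t + ½αt² = 5.6×3.3 + ½×3.3×3.3² = 36.4485 rad
Total revolutions = θ/(2π) = 36.4485/(2π) = 5.8
Complete revolutions = ⌊5.8⌋ = 5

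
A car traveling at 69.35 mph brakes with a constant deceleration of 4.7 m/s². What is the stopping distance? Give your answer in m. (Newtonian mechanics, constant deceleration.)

v₀ = 69.35 mph × 0.44704 = 31.0022 m/s
d = v₀² / (2a) = 31.0022² / (2 × 4.7) = 961.136 / 9.4 = 102.2 m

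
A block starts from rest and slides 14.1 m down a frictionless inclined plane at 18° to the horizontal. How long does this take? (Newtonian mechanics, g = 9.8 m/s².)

a = g sin(θ) = 9.8 × sin(18°) = 3.0284 m/s²
t = √(2d/a) = √(2 × 14.1 / 3.0284) = 3.05 s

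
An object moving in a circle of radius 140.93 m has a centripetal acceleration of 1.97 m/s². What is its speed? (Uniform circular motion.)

v = √(a_c × r) = √(1.97 × 140.93) = 16.66 m/s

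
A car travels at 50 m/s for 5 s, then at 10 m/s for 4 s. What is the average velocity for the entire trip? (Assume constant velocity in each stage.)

d₁ = v₁t₁ = 50 × 5 = 250 m
d₂ = v₂t₂ = 10 × 4 = 40 m
d_total = 290 m, t_total = 9 s
v_avg = d_total/t_total = 290/9 = 32.22 m/s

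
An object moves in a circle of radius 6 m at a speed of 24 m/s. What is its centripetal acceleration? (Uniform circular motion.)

a_c = v²/r = 24²/6 = 576/6 = 96.0 m/s²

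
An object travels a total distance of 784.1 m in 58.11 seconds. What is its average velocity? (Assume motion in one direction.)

v_avg = Δd / Δt = 784.1 / 58.11 = 13.49 m/s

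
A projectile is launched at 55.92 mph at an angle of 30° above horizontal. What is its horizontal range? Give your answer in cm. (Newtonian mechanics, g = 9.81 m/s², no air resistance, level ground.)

v₀ = 55.92 mph × 0.44704 = 24.9985 m/s
R = v₀² × sin(2θ) / g = 24.9985² × sin(2 × 30°) / 9.81 = 624.925 × 0.866025 / 9.81 = 55.1683 m
R = 55.1683 m / 0.01 = 5517 cm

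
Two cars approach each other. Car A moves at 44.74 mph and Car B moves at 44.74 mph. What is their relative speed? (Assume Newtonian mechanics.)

v_rel = v_A + v_B = 44.74 + 44.74 = 89.48 mph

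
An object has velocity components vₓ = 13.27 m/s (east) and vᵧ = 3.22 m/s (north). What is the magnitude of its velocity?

|v| = √(vₓ² + vᵧ²) = √(13.27² + 3.22²) = √(186.4613) = 13.66 m/s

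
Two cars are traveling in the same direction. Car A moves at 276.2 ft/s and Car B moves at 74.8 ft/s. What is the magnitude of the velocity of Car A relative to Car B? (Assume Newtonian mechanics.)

v_rel = |v_A - v_B| = |276.2 - 74.8| = 201.4 ft/s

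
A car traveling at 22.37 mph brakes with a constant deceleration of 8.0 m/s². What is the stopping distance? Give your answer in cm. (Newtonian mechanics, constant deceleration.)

v₀ = 22.37 mph × 0.44704 = 10.0003 m/s
d = v₀² / (2a) = 10.0003² / (2 × 8.0) = 100.006 / 16.0 = 6.25038 m
d = 6.25038 m / 0.01 = 625.0 cm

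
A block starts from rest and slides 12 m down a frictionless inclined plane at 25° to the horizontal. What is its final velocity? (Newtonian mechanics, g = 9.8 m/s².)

a = g sin(θ) = 9.8 × sin(25°) = 4.1417 m/s²
v = √(2ad) = √(2 × 4.1417 × 12) = 9.97 m/s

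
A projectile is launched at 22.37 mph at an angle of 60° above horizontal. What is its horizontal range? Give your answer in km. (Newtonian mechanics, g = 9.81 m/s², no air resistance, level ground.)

v₀ = 22.37 mph × 0.44704 = 10.00028 m/s
R = v₀² × sin(2θ) / g = 10.00028² × sin(2 × 60°) / 9.81 = 100.0056 × 0.8660254 / 9.81 = 8.82848 m
R = 8.82848 m / 1000.0 = 0.008828 km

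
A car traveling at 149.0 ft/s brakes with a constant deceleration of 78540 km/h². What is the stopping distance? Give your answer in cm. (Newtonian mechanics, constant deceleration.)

v₀ = 149.0 ft/s × 0.3048 = 45.4152 m/s
a = 78540 km/h² × 7.716049382716049e-05 = 6.06019 m/s²
d = v₀² / (2a) = 45.4152² / (2 × 6.06019) = 2062.54 / 12.1204 = 170.171 m
d = 170.171 m / 0.01 = 17020 cm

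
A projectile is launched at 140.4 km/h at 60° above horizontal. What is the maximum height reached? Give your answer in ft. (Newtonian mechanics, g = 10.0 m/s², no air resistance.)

v₀ = 140.4 km/h × 0.2777777777777778 = 39.0 m/s
H = v₀² × sin²(θ) / (2g) = 39.0² × sin(60°)² / (2 × 10.0) = 1521.0 × 0.75 / 20.0 = 57.0375 m
H = 57.0375 m / 0.3048 = 187.1 ft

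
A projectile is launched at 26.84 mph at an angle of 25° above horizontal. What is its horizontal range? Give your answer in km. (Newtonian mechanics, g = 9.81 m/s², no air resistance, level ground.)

v₀ = 26.84 mph × 0.44704 = 11.9986 m/s
R = v₀² × sin(2θ) / g = 11.9986² × sin(2 × 25°) / 9.81 = 143.966 × 0.766044 / 9.81 = 11.242 m
R = 11.242 m / 1000.0 = 0.01124 km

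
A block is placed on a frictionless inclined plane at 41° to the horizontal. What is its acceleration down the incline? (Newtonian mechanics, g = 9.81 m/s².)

a = g sin(θ) = 9.81 × sin(41°) = 9.81 × 0.6561 = 6.44 m/s²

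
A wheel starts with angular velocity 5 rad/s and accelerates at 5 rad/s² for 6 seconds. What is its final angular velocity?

ω = ω₀ + αt = 5 + 5 × 6 = 35 rad/s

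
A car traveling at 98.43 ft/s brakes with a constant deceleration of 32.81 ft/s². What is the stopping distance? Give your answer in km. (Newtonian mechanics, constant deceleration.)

v₀ = 98.43 ft/s × 0.3048 = 30.0015 m/s
a = 32.81 ft/s² × 0.3048 = 10.0005 m/s²
d = v₀² / (2a) = 30.0015² / (2 × 10.0005) = 900.09 / 20.001 = 45.0022 m
d = 45.0022 m / 1000.0 = 0.045 km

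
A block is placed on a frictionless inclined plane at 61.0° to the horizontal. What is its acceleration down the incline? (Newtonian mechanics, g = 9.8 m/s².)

a = g sin(θ) = 9.8 × sin(61.0°) = 9.8 × 0.8746 = 8.57 m/s²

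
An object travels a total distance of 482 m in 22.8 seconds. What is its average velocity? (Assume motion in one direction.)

v_avg = Δd / Δt = 482 / 22.8 = 21.14 m/s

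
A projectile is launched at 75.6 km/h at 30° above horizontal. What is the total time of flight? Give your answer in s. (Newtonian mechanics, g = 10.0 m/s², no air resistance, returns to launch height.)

v₀ = 75.6 km/h × 0.2777777777777778 = 21.0 m/s
T = 2 × v₀ × sin(θ) / g = 2 × 21.0 × sin(30°) / 10.0 = 2 × 21.0 × 0.5 / 10.0 = 2.1 s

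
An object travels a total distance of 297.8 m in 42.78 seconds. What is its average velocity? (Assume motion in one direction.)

v_avg = Δd / Δt = 297.8 / 42.78 = 6.96 m/s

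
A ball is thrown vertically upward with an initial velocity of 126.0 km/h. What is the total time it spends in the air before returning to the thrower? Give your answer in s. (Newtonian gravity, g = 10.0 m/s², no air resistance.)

v₀ = 126.0 km/h × 0.2777777777777778 = 35.0 m/s
t_total = 2 × v₀ / g = 2 × 35.0 / 10.0 = 7.0 s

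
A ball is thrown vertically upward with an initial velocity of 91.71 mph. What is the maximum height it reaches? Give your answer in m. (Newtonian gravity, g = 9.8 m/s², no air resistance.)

v₀ = 91.71 mph × 0.44704 = 40.998 m/s
h_max = v₀² / (2g) = 40.998² / (2 × 9.8) = 1680.84 / 19.6 = 85.76 m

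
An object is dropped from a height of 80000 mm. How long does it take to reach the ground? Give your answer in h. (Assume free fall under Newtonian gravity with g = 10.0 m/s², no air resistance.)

h = 80000 mm × 0.001 = 80.0 m
t = √(2h/g) = √(2 × 80.0 / 10.0) = 4.0 s
t = 4.0 s / 3600.0 = 0.001111 h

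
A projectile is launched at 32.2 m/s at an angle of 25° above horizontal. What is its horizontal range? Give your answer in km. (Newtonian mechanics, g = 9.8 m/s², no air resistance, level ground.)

R = v₀² × sin(2θ) / g = 32.2² × sin(2 × 25°) / 9.8 = 1036.84 × 0.766044 / 9.8 = 81.0475 m
R = 81.0475 m / 1000.0 = 0.08105 km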